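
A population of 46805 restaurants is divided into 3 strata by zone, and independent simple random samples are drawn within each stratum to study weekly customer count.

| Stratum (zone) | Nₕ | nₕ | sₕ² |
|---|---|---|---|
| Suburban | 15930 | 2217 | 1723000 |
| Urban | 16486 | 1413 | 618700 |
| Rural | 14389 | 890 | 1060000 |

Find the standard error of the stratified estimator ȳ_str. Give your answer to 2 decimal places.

Var(ȳ_str) = Σₕ Wₕ²(1 − fₕ)sₕ²/nₕ with Wₕ = Nₕ/N, N = 46805.
Suburban: Wₕ = 0.34034825; term = 0.34034825²·(1 − 0.13917137)·1723000/2217 = 77.496723.
Urban: Wₕ = 0.35222733; term = 0.35222733²·(1 − 0.08570909)·618700/1413 = 49.66706.
Rural: Wₕ = 0.30742442; term = 0.30742442²·(1 − 0.06185280)·1060000/890 = 105.59992.
Sum = 232.7637.
SE = √(232.7637) = 15.26.

15.26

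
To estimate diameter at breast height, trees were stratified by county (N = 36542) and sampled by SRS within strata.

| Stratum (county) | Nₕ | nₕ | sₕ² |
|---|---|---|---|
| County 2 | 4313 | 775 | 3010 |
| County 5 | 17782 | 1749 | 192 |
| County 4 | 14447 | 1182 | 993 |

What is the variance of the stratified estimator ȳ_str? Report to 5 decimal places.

Var(ȳ_str) = Σₕ Wₕ²(1 − fₕ)sₕ²/nₕ with Wₕ = Nₕ/N, N = 36542.
County 2: Wₕ = 0.11802857; term = 0.11802857²·(1 − 0.17968931)·3010/775 = 0.044383082.
County 5: Wₕ = 0.48661814; term = 0.48661814²·(1 − 0.09835789)·192/1749 = 0.023438089.
County 4: Wₕ = 0.39535329; term = 0.39535329²·(1 − 0.08181629)·993/1182 = 0.120568.
Sum = 0.18838917.

0.18839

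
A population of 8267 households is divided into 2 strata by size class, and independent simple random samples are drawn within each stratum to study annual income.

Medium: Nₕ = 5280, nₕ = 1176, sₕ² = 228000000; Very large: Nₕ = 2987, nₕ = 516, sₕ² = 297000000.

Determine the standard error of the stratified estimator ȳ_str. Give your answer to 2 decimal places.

Var(ȳ_str) = Σₕ Wₕ²(1 − fₕ)sₕ²/nₕ with Wₕ = Nₕ/N, N = 8267.
Medium: Wₕ = 0.63868392; term = 0.63868392²·(1 − 0.22272727)·228000000/1176 = 61471.375.
Very large: Wₕ = 0.36131608; term = 0.36131608²·(1 − 0.17274858)·297000000/516 = 62161.121.
Sum = 123632.5.
SE = √(123632.5) = 351.61.

351.61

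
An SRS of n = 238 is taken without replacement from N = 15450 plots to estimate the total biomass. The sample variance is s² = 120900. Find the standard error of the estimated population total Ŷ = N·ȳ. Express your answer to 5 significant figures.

345530

Var(Ŷ) = N²·Var(ȳ) = N²·(1 − n/N)·s²/n.
f = 238/15450 = 0.01540453; Var(ȳ) = 0.98459547·120900/238 = 500.15795.
Var(Ŷ) = 15450² · 500.15795 = 1.1938895 × 10^11.
SE(Ŷ) = √(1.1938895 × 10^11) = 345530.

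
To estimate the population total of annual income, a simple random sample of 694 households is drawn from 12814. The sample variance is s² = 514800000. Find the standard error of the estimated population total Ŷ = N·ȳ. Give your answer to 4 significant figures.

Var(Ŷ) = N²·Var(ȳ) = N²·(1 − n/N)·s²/n.
f = 694/12814 = 0.05415951; Var(ȳ) = 0.94584049·514800000/694 = 701611.93.
Var(Ŷ) = 12814² · 701611.93 = 1.1520369 × 10^14.
SE(Ŷ) = √(1.1520369 × 10^14) = 1.073 × 10^7.

1.073 × 10^7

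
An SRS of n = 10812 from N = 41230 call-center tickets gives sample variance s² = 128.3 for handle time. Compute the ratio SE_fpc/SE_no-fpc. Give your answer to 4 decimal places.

f = n/N = 10812/41230 = 0.26223624.
SE_no-fpc = √(s²/n) = 0.10893321; SE_fpc = √((1−f)s²/n) = 0.093566195.
Ratio = √(1−f) = 0.85893176.

0.8589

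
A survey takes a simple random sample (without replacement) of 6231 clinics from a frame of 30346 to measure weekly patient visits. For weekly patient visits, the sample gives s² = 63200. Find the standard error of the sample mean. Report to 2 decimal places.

2.84

Under SRS without replacement, Var(ȳ) = (1 − f)·s²/n with f = n/N = 6231/30346 = 0.20533184.
Var(ȳ) = (1 − 0.20533184)·63200/6231 = 0.79466816·10.142834 = 8.0601874.
SE(ȳ) = √(8.0601874) = 2.84.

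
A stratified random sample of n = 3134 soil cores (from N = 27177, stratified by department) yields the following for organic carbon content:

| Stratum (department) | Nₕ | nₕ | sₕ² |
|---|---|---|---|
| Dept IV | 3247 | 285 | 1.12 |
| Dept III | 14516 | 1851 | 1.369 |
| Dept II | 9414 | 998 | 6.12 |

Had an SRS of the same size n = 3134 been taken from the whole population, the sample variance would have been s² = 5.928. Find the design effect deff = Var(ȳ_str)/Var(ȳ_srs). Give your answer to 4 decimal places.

Var(ȳ_str) = Σ Wₕ²(1−fₕ)sₕ²/nₕ with Wₕ = Nₕ/27177:
  Dept IV: (3247/27177)²·(1−285/3247)·1.12/285 = 5.1172599 × 10^-5
  Dept III: (14516/27177)²·(1−1851/14516)·1.369/1851 = 1.8409676 × 10^-4
  Dept II: (9414/27177)²·(1−998/9414)·6.12/998 = 6.5780591 × 10^-4
  → Var(ȳ_str) = 8.9307527 × 10^-4.
Var(ȳ_srs) = (1 − 3134/27177)·5.928/3134 = 0.0016733868.
deff = (8.9307527 × 10^-4) / 0.0016733868 = 0.5337.

0.5337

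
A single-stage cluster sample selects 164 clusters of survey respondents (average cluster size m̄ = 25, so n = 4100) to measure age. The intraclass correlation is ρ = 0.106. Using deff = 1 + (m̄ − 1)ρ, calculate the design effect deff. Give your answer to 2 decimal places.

deff = 1 + (25 − 1)·0.106 = 1 + 2.544 = 3.544.

3.54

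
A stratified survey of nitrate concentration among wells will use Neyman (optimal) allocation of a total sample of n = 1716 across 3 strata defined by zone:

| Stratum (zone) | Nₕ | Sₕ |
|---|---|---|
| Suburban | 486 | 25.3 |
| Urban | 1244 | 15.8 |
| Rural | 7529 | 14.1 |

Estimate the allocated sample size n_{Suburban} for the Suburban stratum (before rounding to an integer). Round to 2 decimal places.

152.77

Neyman allocation: nₕ = n·NₕSₕ / Σⱼ NⱼSⱼ.
Σ NⱼSⱼ = 486·25.3 + 1244·15.8 + 7529·14.1 = 138109.9.
n_{Suburban} = 1716·486·25.3 / 138109.9 = 152.77.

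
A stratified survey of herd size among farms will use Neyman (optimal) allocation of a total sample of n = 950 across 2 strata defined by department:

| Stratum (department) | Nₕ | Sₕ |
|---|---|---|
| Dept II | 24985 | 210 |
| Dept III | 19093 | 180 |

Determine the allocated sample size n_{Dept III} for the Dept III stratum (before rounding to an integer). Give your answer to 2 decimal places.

375.99

Neyman allocation: nₕ = n·NₕSₕ / Σⱼ NⱼSⱼ.
Σ NⱼSⱼ = 24985·210 + 19093·180 = 8.68359 × 10^6.
n_{Dept III} = 950·19093·180 / (8.68359 × 10^6) = 375.99.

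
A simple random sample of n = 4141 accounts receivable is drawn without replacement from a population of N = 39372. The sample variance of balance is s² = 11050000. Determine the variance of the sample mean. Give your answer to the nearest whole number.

2388

Under SRS without replacement, Var(ȳ) = (1 − f)·s²/n with f = n/N = 4141/39372 = 0.10517627.
Var(ȳ) = (1 − 0.10517627)·11050000/4141 = 0.89482373·2668.4376 = 2387.7813.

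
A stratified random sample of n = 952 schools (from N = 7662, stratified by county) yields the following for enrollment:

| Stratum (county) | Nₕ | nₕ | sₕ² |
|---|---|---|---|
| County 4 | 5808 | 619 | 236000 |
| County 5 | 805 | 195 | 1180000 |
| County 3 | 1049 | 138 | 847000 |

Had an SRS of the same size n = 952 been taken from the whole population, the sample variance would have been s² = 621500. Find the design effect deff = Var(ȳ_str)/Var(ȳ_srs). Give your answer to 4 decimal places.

Var(ȳ_str) = Σ Wₕ²(1−fₕ)sₕ²/nₕ with Wₕ = Nₕ/7662:
  County 4: (5808/7662)²·(1−619/5808)·236000/619 = 195.72547
  County 5: (805/7662)²·(1−195/805)·1180000/195 = 50.616116
  County 3: (1049/7662)²·(1−138/1049)·847000/138 = 99.911135
  → Var(ȳ_str) = 346.25272.
Var(ȳ_srs) = (1 − 952/7662)·621500/952 = 571.72154.
deff = 346.25272 / 571.72154 = 0.6056.

0.6056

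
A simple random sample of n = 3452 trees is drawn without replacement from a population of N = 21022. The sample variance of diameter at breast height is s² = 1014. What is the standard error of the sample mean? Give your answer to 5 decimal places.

Under SRS without replacement, Var(ȳ) = (1 − f)·s²/n with f = n/N = 3452/21022 = 0.16420892.
Var(ȳ) = (1 − 0.16420892)·1014/3452 = 0.83579108·0.29374276 = 0.24550758.
SE(ȳ) = √(0.24550758) = 0.49549.

0.49549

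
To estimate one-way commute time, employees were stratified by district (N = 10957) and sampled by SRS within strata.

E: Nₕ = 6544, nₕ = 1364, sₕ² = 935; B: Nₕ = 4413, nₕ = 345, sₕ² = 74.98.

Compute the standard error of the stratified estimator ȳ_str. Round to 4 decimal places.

Var(ȳ_str) = Σₕ Wₕ²(1 − fₕ)sₕ²/nₕ with Wₕ = Nₕ/N, N = 10957.
E: Wₕ = 0.59724377; term = 0.59724377²·(1 − 0.20843521)·935/1364 = 0.19354723.
B: Wₕ = 0.40275623; term = 0.40275623²·(1 − 0.07817811)·74.98/345 = 0.032498094.
Sum = 0.22604532.
SE = √(0.22604532) = 0.4754.

0.4754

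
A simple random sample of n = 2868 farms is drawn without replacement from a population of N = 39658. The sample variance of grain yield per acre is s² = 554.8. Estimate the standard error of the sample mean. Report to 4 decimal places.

Under SRS without replacement, Var(ȳ) = (1 − f)·s²/n with f = n/N = 2868/39658 = 0.07231832.
Var(ȳ) = (1 − 0.07231832)·554.8/2868 = 0.92768168·0.19344491 = 0.1794553.
SE(ȳ) = √(0.1794553) = 0.4236.

0.4236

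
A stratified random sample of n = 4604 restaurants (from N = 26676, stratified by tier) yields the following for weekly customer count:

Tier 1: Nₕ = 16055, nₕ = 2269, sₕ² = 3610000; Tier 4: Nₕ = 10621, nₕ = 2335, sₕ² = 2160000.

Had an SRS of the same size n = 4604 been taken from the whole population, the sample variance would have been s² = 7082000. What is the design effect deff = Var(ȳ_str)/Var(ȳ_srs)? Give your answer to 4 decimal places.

Var(ȳ_str) = Σ Wₕ²(1−fₕ)sₕ²/nₕ with Wₕ = Nₕ/26676:
  Tier 1: (16055/26676)²·(1−2269/16055)·3610000/2269 = 494.85718
  Tier 4: (10621/26676)²·(1−2335/10621)·2160000/2335 = 114.40257
  → Var(ȳ_str) = 609.25975.
Var(ȳ_srs) = (1 − 4604/26676)·7082000/4604 = 1272.7455.
deff = 609.25975 / 1272.7455 = 0.4787.

0.4787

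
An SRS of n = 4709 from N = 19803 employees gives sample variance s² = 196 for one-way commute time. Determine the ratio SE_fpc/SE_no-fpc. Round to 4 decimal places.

0.8730

f = n/N = 4709/19803 = 0.23779225.
SE_no-fpc = √(s²/n) = 0.20401575; SE_fpc = √((1−f)s²/n) = 0.17811495.
Ratio = √(1−f) = 0.87304510.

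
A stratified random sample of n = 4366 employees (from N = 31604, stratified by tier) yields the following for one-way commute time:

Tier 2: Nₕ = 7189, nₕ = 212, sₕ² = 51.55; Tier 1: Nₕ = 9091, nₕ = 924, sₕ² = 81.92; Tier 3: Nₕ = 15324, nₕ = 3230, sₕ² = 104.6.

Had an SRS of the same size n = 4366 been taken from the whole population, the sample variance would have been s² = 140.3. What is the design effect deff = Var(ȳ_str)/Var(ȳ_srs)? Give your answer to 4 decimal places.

0.8958

Var(ȳ_str) = Σ Wₕ²(1−fₕ)sₕ²/nₕ with Wₕ = Nₕ/31604:
  Tier 2: (7189/31604)²·(1−212/7189)·51.55/212 = 0.01221085
  Tier 1: (9091/31604)²·(1−924/9091)·81.92/924 = 0.0065903439
  Tier 3: (15324/31604)²·(1−3230/15324)·104.6/3230 = 0.0060087919
  → Var(ȳ_str) = 0.024809986.
Var(ȳ_srs) = (1 − 4366/31604)·140.3/4366 = 0.027695366.
deff = 0.024809986 / 0.027695366 = 0.8958.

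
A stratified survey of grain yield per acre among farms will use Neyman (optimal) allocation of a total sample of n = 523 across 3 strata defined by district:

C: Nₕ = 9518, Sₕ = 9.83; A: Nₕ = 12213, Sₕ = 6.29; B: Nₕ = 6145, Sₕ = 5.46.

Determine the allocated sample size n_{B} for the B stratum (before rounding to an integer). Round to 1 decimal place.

86.0

Neyman allocation: nₕ = n·NₕSₕ / Σⱼ NⱼSⱼ.
Σ NⱼSⱼ = 9518·9.83 + 12213·6.29 + 6145·5.46 = 203933.41.
n_{B} = 523·6145·5.46 / 203933.41 = 86.0.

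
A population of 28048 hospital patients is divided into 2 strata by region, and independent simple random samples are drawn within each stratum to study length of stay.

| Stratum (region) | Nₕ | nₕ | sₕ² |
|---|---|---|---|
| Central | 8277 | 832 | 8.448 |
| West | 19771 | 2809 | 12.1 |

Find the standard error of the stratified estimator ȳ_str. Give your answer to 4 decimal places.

Var(ȳ_str) = Σₕ Wₕ²(1 − fₕ)sₕ²/nₕ with Wₕ = Nₕ/N, N = 28048.
Central: Wₕ = 0.29510125; term = 0.29510125²·(1 − 0.10051951)·8.448/832 = 7.9536127 × 10^-4.
West: Wₕ = 0.70489875; term = 0.70489875²·(1 − 0.14207678)·12.1/2809 = 0.0018362657.
Sum = 0.002631627.
SE = √(0.002631627) = 0.0513.

0.0513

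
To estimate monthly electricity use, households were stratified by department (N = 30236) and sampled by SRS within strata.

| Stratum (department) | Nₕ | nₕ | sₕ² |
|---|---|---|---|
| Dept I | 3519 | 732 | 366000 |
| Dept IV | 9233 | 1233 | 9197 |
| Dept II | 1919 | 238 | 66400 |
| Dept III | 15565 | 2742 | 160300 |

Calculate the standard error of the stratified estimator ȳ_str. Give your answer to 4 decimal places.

4.4401

Var(ȳ_str) = Σₕ Wₕ²(1 − fₕ)sₕ²/nₕ with Wₕ = Nₕ/N, N = 30236.
Dept I: Wₕ = 0.11638444; term = 0.11638444²·(1 − 0.20801364)·366000/732 = 5.3638616.
Dept IV: Wₕ = 0.30536447; term = 0.30536447²·(1 − 0.13354273)·9197/1233 = 0.60265291.
Dept II: Wₕ = 0.06346739; term = 0.06346739²·(1 − 0.12402293)·66400/238 = 0.98443067.
Dept III: Wₕ = 0.51478370; term = 0.51478370²·(1 − 0.17616447)·160300/2742 = 12.7631.
Sum = 19.714045.
SE = √(19.714045) = 4.4401.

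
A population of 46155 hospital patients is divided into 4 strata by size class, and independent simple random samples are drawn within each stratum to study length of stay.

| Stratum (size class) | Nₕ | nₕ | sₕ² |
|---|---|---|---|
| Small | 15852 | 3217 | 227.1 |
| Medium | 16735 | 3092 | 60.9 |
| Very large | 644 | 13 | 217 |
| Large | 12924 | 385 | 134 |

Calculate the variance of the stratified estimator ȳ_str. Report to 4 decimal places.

Var(ȳ_str) = Σₕ Wₕ²(1 − fₕ)sₕ²/nₕ with Wₕ = Nₕ/N, N = 46155.
Small: Wₕ = 0.34345141; term = 0.34345141²·(1 − 0.20293969)·227.1/3217 = 0.0066372454.
Medium: Wₕ = 0.36258260; term = 0.36258260²·(1 − 0.18476247)·60.9/3092 = 0.00211094.
Very large: Wₕ = 0.01395298; term = 0.01395298²·(1 − 0.02018634)·217/13 = 0.0031841542.
Large: Wₕ = 0.28001300; term = 0.28001300²·(1 − 0.02978954)·134/385 = 0.026476856.
Sum = 0.038409196.

0.0384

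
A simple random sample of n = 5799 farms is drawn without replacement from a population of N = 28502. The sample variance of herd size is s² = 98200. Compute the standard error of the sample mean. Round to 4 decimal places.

Under SRS without replacement, Var(ȳ) = (1 − f)·s²/n with f = n/N = 5799/28502 = 0.20345941.
Var(ȳ) = (1 − 0.20345941)·98200/5799 = 0.79654059·16.933954 = 13.488582.
SE(ȳ) = √(13.488582) = 3.6727.

3.6727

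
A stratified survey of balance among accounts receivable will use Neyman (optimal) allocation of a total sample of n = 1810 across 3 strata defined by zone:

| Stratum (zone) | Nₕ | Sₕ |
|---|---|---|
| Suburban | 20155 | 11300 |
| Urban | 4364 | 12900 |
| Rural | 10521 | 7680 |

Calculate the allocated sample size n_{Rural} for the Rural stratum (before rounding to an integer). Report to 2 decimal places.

400.85

Neyman allocation: nₕ = n·NₕSₕ / Σⱼ NⱼSⱼ.
Σ NⱼSⱼ = 20155·11300 + 4364·12900 + 10521·7680 = 3.6484838 × 10^8.
n_{Rural} = 1810·10521·7680 / (3.6484838 × 10^8) = 400.85.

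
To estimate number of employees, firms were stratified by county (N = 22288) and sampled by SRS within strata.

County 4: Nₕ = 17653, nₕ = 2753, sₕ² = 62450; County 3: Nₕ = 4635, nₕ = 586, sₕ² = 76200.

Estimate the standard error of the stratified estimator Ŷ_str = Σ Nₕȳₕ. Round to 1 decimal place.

91689.8

Var(Ŷ_str) = Σₕ Nₕ²(1 − fₕ)sₕ²/nₕ.
County 4: 17653²·(1 − 2753/17653)·62450/2753 = 5.9666563 × 10^9.
County 3: 4635²·(1 − 586/4635)·76200/586 = 2.4403655 × 10^9.
Sum = 8.4070218 × 10^9.
SE = √(8.4070218 × 10^9) = 91689.8.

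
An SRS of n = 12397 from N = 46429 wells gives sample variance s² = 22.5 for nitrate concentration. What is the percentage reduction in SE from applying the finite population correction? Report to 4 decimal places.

f = n/N = 12397/46429 = 0.26700984.
SE_no-fpc = √(s²/n) = 0.042602291; SE_fpc = √((1−f)s²/n) = 0.036473885.
Ratio = √(1−f) = 0.85614844. Reduction = 100·(1 − 0.85614844) = 14.3852%.

14.3852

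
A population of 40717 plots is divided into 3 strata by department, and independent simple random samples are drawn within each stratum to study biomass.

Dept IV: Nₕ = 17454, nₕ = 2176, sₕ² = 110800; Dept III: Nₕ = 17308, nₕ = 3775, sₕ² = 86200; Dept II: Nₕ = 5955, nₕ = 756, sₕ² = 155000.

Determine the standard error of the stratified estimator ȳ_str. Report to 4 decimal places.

Var(ȳ_str) = Σₕ Wₕ²(1 − fₕ)sₕ²/nₕ with Wₕ = Nₕ/N, N = 40717.
Dept IV: Wₕ = 0.42866616; term = 0.42866616²·(1 − 0.12467056)·110800/2176 = 8.1901301.
Dept III: Wₕ = 0.42508043; term = 0.42508043²·(1 − 0.21810723)·86200/3775 = 3.2261142.
Dept II: Wₕ = 0.14625341; term = 0.14625341²·(1 − 0.12695214)·155000/756 = 3.8287758.
Sum = 15.24502.
SE = √(15.24502) = 3.9045.

3.9045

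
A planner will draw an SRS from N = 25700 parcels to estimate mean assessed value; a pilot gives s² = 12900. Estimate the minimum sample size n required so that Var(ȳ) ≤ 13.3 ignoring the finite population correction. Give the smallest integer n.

Without fpc, n₀ = s²/D = 12900/13.3 = 969.9248.
Rounding up, n = 970.

970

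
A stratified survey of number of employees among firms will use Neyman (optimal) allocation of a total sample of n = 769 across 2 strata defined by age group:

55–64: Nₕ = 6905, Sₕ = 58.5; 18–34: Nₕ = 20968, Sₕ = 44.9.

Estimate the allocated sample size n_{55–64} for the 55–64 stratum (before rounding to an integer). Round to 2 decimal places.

Neyman allocation: nₕ = n·NₕSₕ / Σⱼ NⱼSⱼ.
Σ NⱼSⱼ = 6905·58.5 + 20968·44.9 = 1.3454057 × 10^6.
n_{55–64} = 769·6905·58.5 / (1.3454057 × 10^6) = 230.88.

230.88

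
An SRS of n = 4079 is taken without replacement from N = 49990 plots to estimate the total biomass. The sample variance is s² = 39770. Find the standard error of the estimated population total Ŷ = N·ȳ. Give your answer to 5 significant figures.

Var(Ŷ) = N²·Var(ȳ) = N²·(1 − n/N)·s²/n.
f = 4079/49990 = 0.08159632; Var(ȳ) = 0.91840368·39770/4079 = 8.9543796.
Var(Ŷ) = 49990² · 8.9543796 = 2.2376996 × 10^10.
SE(Ŷ) = √(2.2376996 × 10^10) = 149590.

149590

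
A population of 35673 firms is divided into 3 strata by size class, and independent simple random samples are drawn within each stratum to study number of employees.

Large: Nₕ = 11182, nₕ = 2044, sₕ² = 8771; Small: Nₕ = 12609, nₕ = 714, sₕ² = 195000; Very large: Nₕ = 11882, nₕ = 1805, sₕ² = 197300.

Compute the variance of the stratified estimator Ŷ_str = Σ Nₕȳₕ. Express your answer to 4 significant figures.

5.449 × 10^10

Var(Ŷ_str) = Σₕ Nₕ²(1 − fₕ)sₕ²/nₕ.
Large: 11182²·(1 − 2044/11182)·8771/2044 = 4.3846897 × 10^8.
Small: 12609²·(1 − 714/12609)·195000/714 = 4.0962032 × 10^10.
Very large: 11882²·(1 − 1805/11882)·197300/1805 = 1.3087922 × 10^10.
Sum = 5.4488423 × 10^10.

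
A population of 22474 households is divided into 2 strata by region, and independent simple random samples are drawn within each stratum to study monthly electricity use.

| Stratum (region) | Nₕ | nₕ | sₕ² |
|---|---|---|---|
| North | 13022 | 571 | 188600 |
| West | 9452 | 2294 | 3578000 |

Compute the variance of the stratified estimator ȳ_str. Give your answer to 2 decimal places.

Var(ȳ_str) = Σₕ Wₕ²(1 − fₕ)sₕ²/nₕ with Wₕ = Nₕ/N, N = 22474.
North: Wₕ = 0.57942511; term = 0.57942511²·(1 − 0.04384887)·188600/571 = 106.02951.
West: Wₕ = 0.42057489; term = 0.42057489²·(1 − 0.24269996)·3578000/2294 = 208.93037.
Sum = 314.95988.

314.96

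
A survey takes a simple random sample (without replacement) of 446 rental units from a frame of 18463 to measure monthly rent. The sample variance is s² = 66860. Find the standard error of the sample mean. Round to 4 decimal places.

12.0950

Under SRS without replacement, Var(ȳ) = (1 − f)·s²/n with f = n/N = 446/18463 = 0.02415642.
Var(ȳ) = (1 − 0.02415642)·66860/446 = 0.97584358·149.91031 = 146.28902.
SE(ȳ) = √(146.28902) = 12.0950.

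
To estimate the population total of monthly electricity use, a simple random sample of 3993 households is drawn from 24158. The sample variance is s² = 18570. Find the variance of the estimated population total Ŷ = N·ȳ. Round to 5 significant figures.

Var(Ŷ) = N²·Var(ȳ) = N²·(1 − n/N)·s²/n.
f = 3993/24158 = 0.16528686; Var(ȳ) = 0.83471314·18570/3993 = 3.8819492.
Var(Ŷ) = 24158² · 3.8819492 = 2.2655404 × 10^9.

2.2655 × 10^9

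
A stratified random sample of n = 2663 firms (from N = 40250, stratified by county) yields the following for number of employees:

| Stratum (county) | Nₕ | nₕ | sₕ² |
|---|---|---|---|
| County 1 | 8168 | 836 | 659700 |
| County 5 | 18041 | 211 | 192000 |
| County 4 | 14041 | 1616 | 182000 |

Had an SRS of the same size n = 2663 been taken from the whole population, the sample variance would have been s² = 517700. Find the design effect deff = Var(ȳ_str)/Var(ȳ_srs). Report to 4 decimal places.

1.2227

Var(ȳ_str) = Σ Wₕ²(1−fₕ)sₕ²/nₕ with Wₕ = Nₕ/40250:
  County 1: (8168/40250)²·(1−836/8168)·659700/836 = 29.170685
  County 5: (18041/40250)²·(1−211/18041)·192000/211 = 180.67537
  County 4: (14041/40250)²·(1−1616/14041)·182000/1616 = 12.128098
  → Var(ȳ_str) = 221.97415.
Var(ȳ_srs) = (1 − 2663/40250)·517700/2663 = 181.54269.
deff = 221.97415 / 181.54269 = 1.2227.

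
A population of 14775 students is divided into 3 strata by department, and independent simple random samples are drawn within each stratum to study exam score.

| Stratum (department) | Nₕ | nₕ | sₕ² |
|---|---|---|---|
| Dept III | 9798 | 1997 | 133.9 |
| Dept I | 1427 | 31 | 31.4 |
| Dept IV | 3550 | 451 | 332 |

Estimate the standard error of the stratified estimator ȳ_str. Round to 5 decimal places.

0.26423

Var(ȳ_str) = Σₕ Wₕ²(1 − fₕ)sₕ²/nₕ with Wₕ = Nₕ/N, N = 14775.
Dept III: Wₕ = 0.66314721; term = 0.66314721²·(1 − 0.20381711)·133.9/1997 = 0.023476602.
Dept I: Wₕ = 0.09658206; term = 0.09658206²·(1 − 0.02172390)·31.4/31 = 0.0092432003.
Dept IV: Wₕ = 0.24027073; term = 0.24027073²·(1 − 0.12704225)·332/451 = 0.037098512.
Sum = 0.069818314.
SE = √(0.069818314) = 0.26423.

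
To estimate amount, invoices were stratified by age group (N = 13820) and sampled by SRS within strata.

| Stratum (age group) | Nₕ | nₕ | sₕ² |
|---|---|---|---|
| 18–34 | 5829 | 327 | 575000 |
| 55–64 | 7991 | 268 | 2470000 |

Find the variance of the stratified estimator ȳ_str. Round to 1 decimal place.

Var(ȳ_str) = Σₕ Wₕ²(1 − fₕ)sₕ²/nₕ with Wₕ = Nₕ/N, N = 13820.
18–34: Wₕ = 0.42178003; term = 0.42178003²·(1 − 0.05609882)·575000/327 = 295.26954.
55–64: Wₕ = 0.57821997; term = 0.57821997²·(1 − 0.03353773)·2470000/268 = 2978.0586.
Sum = 3273.3281.

3273.3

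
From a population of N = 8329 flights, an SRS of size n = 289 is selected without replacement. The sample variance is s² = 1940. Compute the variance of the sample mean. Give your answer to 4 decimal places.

6.4799

Under SRS without replacement, Var(ȳ) = (1 − f)·s²/n with f = n/N = 289/8329 = 0.03469804.
Var(ȳ) = (1 − 0.03469804)·1940/289 = 0.96530196·6.7128028 = 6.4798816.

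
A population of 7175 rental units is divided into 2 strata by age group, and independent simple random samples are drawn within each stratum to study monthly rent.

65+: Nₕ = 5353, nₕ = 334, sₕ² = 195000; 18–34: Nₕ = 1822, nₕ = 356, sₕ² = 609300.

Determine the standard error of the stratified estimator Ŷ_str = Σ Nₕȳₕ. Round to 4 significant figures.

Var(Ŷ_str) = Σₕ Nₕ²(1 − fₕ)sₕ²/nₕ.
65+: 5353²·(1 − 334/5353)·195000/334 = 1.5685652 × 10^10.
18–34: 1822²·(1 − 356/1822)·609300/356 = 4.5715505 × 10^9.
Sum = 2.0257203 × 10^10.
SE = √(2.0257203 × 10^10) = 142300.

142300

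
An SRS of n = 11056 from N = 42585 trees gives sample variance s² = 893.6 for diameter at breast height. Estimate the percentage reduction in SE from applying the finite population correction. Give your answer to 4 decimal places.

f = n/N = 11056/42585 = 0.25962193.
SE_no-fpc = √(s²/n) = 0.28429719; SE_fpc = √((1−f)s²/n) = 0.24462415.
Ratio = √(1−f) = 0.86045225. Reduction = 100·(1 − 0.86045225) = 13.9548%.

13.9548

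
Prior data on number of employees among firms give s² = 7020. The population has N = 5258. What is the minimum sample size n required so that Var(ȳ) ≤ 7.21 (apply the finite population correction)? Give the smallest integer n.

822

Without fpc, n₀ = s²/D = 7020/7.21 = 973.6477.
With fpc, (1 − n/N)·s²/n ≤ D requires n ≥ n₀/(1 + n₀/N) = 973.6477/(1 + 973.6477/5258) = 821.5226.
Rounding up, n = 822.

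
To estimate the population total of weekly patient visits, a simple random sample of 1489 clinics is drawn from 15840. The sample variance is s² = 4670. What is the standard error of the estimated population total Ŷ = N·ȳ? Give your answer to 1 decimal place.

Var(Ŷ) = N²·Var(ȳ) = N²·(1 − n/N)·s²/n.
f = 1489/15840 = 0.09400253; Var(ȳ) = 0.90599747·4670/1489 = 2.8415099.
Var(Ŷ) = 15840² · 2.8415099 = 7.1295075 × 10^8.
SE(Ŷ) = √(7.1295075 × 10^8) = 26701.1.

26701.1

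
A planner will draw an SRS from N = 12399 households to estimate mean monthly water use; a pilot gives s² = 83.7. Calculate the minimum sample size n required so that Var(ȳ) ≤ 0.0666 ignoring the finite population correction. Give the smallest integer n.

1257

Without fpc, n₀ = s²/D = 83.7/0.0666 = 1256.7568.
Rounding up, n = 1257.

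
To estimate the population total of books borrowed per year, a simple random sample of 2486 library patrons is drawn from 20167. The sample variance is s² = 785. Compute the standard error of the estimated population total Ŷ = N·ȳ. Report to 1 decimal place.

Var(Ŷ) = N²·Var(ȳ) = N²·(1 − n/N)·s²/n.
f = 2486/20167 = 0.12327069; Var(ȳ) = 0.87672931·785/2486 = 0.27684333.
Var(Ŷ) = 20167² · 0.27684333 = 1.1259437 × 10^8.
SE(Ŷ) = √(1.1259437 × 10^8) = 10611.0.

10611.0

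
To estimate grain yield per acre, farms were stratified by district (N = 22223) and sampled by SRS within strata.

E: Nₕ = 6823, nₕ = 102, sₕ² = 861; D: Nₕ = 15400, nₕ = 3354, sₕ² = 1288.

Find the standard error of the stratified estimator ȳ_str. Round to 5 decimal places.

0.96335

Var(ȳ_str) = Σₕ Wₕ²(1 − fₕ)sₕ²/nₕ with Wₕ = Nₕ/N, N = 22223.
E: Wₕ = 0.30702425; term = 0.30702425²·(1 − 0.01494944)·861/102 = 0.78380291.
D: Wₕ = 0.69297575; term = 0.69297575²·(1 − 0.21779221)·1288/3354 = 0.1442484.
Sum = 0.92805131.
SE = √(0.92805131) = 0.96335.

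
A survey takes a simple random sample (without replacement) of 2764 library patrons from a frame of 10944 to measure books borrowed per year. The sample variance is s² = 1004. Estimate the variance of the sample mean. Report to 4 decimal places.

Under SRS without replacement, Var(ȳ) = (1 − f)·s²/n with f = n/N = 2764/10944 = 0.25255848.
Var(ȳ) = (1 − 0.25255848)·1004/2764 = 0.74744152·0.36324168 = 0.27150191.

0.2715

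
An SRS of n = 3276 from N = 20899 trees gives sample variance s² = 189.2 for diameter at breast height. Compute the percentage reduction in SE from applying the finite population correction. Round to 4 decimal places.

f = n/N = 3276/20899 = 0.15675391.
SE_no-fpc = √(s²/n) = 0.24031928; SE_fpc = √((1−f)s²/n) = 0.22068143.
Ratio = √(1−f) = 0.91828432. Reduction = 100·(1 − 0.91828432) = 8.1716%.

8.1716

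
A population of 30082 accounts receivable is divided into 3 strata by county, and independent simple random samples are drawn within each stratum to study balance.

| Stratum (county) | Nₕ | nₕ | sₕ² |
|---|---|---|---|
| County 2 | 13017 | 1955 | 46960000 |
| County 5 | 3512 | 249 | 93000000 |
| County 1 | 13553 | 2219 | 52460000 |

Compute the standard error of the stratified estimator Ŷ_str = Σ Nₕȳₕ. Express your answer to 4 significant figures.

3.372 × 10^6

Var(Ŷ_str) = Σₕ Nₕ²(1 − fₕ)sₕ²/nₕ.
County 2: 13017²·(1 − 1955/13017)·46960000/1955 = 3.4588035 × 10^12.
County 5: 3512²·(1 − 249/3512)·93000000/249 = 4.2801125 × 10^12.
County 1: 13553²·(1 − 2219/13553)·52460000/2219 = 3.63153 × 10^12.
Sum = 1.1370446 × 10^13.
SE = √(1.1370446 × 10^13) = 3.372 × 10^6.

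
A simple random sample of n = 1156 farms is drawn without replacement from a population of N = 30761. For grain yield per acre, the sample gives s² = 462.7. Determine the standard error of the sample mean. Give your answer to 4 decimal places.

Under SRS without replacement, Var(ȳ) = (1 − f)·s²/n with f = n/N = 1156/30761 = 0.03758005.
Var(ȳ) = (1 − 0.03758005)·462.7/1156 = 0.96241995·0.40025952 = 0.38521774.
SE(ȳ) = √(0.38521774) = 0.6207.

0.6207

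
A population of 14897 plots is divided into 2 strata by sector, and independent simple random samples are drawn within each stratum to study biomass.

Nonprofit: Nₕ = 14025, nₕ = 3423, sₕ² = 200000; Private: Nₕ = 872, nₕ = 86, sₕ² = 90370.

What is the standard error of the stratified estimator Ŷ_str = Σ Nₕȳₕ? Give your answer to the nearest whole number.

96995

Var(Ŷ_str) = Σₕ Nₕ²(1 − fₕ)sₕ²/nₕ.
Nonprofit: 14025²·(1 − 3423/14025)·200000/3423 = 8.6878791 × 10^9.
Private: 872²·(1 − 86/872)·90370/86 = 7.2021948 × 10^8.
Sum = 9.4080986 × 10^9.
SE = √(9.4080986 × 10^9) = 96995.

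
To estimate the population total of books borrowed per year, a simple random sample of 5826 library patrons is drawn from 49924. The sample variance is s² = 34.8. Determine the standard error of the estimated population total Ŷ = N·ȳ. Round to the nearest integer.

3626

Var(Ŷ) = N²·Var(ȳ) = N²·(1 − n/N)·s²/n.
f = 5826/49924 = 0.11669738; Var(ȳ) = 0.88330262·34.8/5826 = 0.005276164.
Var(Ŷ) = 49924² · 0.005276164 = 1.3150342 × 10^7.
SE(Ŷ) = √(1.3150342 × 10^7) = 3626.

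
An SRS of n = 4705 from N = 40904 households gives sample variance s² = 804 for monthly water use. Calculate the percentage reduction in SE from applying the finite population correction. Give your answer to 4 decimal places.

5.9269

f = n/N = 4705/40904 = 0.11502543.
SE_no-fpc = √(s²/n) = 0.41337881; SE_fpc = √((1−f)s²/n) = 0.38887821.
Ratio = √(1−f) = 0.94073087. Reduction = 100·(1 − 0.94073087) = 5.9269%.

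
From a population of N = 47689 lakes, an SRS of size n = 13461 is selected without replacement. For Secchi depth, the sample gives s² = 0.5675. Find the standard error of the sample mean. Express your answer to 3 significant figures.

Under SRS without replacement, Var(ȳ) = (1 − f)·s²/n with f = n/N = 13461/47689 = 0.28226635.
Var(ȳ) = (1 − 0.28226635)·0.5675/13461 = 0.71773365·4.2158829 × 10^-5 = 3.025881 × 10^-5.
SE(ȳ) = √(3.025881 × 10^-5) = 0.00550.

0.00550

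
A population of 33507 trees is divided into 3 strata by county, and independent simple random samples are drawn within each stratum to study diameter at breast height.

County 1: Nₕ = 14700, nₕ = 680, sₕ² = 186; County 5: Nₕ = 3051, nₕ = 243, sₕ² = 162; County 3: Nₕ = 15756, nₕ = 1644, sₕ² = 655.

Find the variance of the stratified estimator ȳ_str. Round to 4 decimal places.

Var(ȳ_str) = Σₕ Wₕ²(1 − fₕ)sₕ²/nₕ with Wₕ = Nₕ/N, N = 33507.
County 1: Wₕ = 0.43871430; term = 0.43871430²·(1 − 0.04625850)·186/680 = 0.050210933.
County 5: Wₕ = 0.09105560; term = 0.09105560²·(1 − 0.07964602)·162/243 = 0.0050871783.
County 3: Wₕ = 0.47023010; term = 0.47023010²·(1 − 0.10434120)·655/1644 = 0.078904711.
Sum = 0.13420282.

0.1342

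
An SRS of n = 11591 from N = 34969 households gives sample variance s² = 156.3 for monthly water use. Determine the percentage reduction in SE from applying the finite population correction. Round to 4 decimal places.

18.2360

f = n/N = 11591/34969 = 0.33146501.
SE_no-fpc = √(s²/n) = 0.11612321; SE_fpc = √((1−f)s²/n) = 0.094946969.
Ratio = √(1−f) = 0.81763989. Reduction = 100·(1 − 0.81763989) = 18.2360%.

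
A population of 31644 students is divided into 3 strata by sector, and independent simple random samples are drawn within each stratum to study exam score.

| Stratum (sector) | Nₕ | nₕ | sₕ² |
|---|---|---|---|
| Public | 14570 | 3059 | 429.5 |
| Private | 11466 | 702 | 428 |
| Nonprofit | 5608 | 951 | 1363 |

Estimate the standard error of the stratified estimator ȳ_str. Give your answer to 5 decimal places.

Var(ȳ_str) = Σₕ Wₕ²(1 − fₕ)sₕ²/nₕ with Wₕ = Nₕ/N, N = 31644.
Public: Wₕ = 0.46043484; term = 0.46043484²·(1 − 0.20995196)·429.5/3059 = 0.023516547.
Private: Wₕ = 0.36234357; term = 0.36234357²·(1 − 0.06122449)·428/702 = 0.075146634.
Nonprofit: Wₕ = 0.17722159; term = 0.17722159²·(1 − 0.16957917)·1363/951 = 0.037380648.
Sum = 0.13604383.
SE = √(0.13604383) = 0.36884.

0.36884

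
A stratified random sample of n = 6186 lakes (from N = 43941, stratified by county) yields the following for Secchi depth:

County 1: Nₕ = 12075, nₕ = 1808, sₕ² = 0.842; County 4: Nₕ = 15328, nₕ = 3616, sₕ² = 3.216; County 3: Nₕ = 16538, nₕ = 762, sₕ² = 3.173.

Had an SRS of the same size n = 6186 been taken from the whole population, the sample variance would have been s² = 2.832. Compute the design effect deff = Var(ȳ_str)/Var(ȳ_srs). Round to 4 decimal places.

Var(ȳ_str) = Σ Wₕ²(1−fₕ)sₕ²/nₕ with Wₕ = Nₕ/43941:
  County 1: (12075/43941)²·(1−1808/12075)·0.842/1808 = 2.9902293 × 10^-5
  County 4: (15328/43941)²·(1−3616/15328)·3.216/3616 = 8.2692153 × 10^-5
  County 3: (16538/43941)²·(1−762/16538)·3.173/762 = 5.6267175 × 10^-4
  → Var(ȳ_str) = 6.752662 × 10^-4.
Var(ȳ_srs) = (1 − 6186/43941)·2.832/6186 = 3.933579 × 10^-4.
deff = (6.752662 × 10^-4) / (3.933579 × 10^-4) = 1.7167.

1.7167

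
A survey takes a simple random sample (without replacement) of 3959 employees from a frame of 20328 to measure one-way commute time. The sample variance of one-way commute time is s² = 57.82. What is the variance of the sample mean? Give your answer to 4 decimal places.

0.0118

Under SRS without replacement, Var(ȳ) = (1 − f)·s²/n with f = n/N = 3959/20328 = 0.19475600.
Var(ȳ) = (1 − 0.19475600)·57.82/3959 = 0.80524400·0.014604698 = 0.011760346.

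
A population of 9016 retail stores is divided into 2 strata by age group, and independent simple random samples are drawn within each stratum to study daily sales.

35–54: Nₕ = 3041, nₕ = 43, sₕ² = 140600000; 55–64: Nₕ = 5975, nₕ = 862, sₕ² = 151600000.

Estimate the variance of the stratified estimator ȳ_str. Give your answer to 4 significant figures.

432800

Var(ȳ_str) = Σₕ Wₕ²(1 − fₕ)sₕ²/nₕ with Wₕ = Nₕ/N, N = 9016.
35–54: Wₕ = 0.33728926; term = 0.33728926²·(1 − 0.01414009)·140600000/43 = 366722.12.
55–64: Wₕ = 0.66271074; term = 0.66271074²·(1 − 0.14426778)·151600000/862 = 66096.404.
Sum = 432818.52.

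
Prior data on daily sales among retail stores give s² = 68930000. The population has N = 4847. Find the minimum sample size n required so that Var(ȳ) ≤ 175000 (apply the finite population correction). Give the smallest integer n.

365

Without fpc, n₀ = s²/D = 68930000/175000 = 393.8857.
With fpc, (1 − n/N)·s²/n ≤ D requires n ≥ n₀/(1 + n₀/N) = 393.8857/(1 + 393.8857/4847) = 364.2827.
Rounding up, n = 365.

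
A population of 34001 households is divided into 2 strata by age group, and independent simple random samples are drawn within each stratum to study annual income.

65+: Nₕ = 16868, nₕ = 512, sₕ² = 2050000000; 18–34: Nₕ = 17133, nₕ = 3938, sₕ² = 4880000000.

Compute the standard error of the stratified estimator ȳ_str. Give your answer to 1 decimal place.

1094.5

Var(ȳ_str) = Σₕ Wₕ²(1 − fₕ)sₕ²/nₕ with Wₕ = Nₕ/N, N = 34001.
65+: Wₕ = 0.49610306; term = 0.49610306²·(1 − 0.03035333)·2050000000/512 = 955523.15.
18–34: Wₕ = 0.50389694; term = 0.50389694²·(1 − 0.22984883)·4880000000/3938 = 242327.97.
Sum = 1.1978511 × 10^6.
SE = √(1.1978511 × 10^6) = 1094.5.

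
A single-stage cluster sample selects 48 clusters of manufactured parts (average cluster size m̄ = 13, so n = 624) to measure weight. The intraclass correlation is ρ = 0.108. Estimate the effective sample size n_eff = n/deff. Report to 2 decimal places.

deff = 1 + (13 − 1)·0.108 = 1 + 1.296 = 2.296.
n_eff = 624 / 2.296 = 271.78.

271.78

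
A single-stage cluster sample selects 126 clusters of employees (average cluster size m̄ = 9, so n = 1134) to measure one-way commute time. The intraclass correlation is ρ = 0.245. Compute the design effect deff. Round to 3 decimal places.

deff = 1 + (9 − 1)·0.245 = 1 + 1.96 = 2.96.

2.960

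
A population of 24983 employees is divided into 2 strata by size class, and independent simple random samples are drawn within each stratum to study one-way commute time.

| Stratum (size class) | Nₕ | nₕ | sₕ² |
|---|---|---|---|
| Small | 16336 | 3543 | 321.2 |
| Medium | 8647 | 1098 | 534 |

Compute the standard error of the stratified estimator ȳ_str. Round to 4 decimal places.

0.2850

Var(ȳ_str) = Σₕ Wₕ²(1 − fₕ)sₕ²/nₕ with Wₕ = Nₕ/N, N = 24983.
Small: Wₕ = 0.65388464; term = 0.65388464²·(1 − 0.21688296)·321.2/3543 = 0.030355216.
Medium: Wₕ = 0.34611536; term = 0.34611536²·(1 − 0.12698046)·534/1098 = 0.050863311.
Sum = 0.081218527.
SE = √(0.081218527) = 0.2850.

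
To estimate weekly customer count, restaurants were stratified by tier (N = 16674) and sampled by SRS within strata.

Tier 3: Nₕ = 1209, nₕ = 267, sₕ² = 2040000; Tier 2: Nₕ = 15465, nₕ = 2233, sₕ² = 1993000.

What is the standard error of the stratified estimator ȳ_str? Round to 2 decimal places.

Var(ȳ_str) = Σₕ Wₕ²(1 − fₕ)sₕ²/nₕ with Wₕ = Nₕ/N, N = 16674.
Tier 3: Wₕ = 0.07250810; term = 0.07250810²·(1 − 0.22084367)·2040000/267 = 31.297995.
Tier 2: Wₕ = 0.92749190; term = 0.92749190²·(1 − 0.14439056)·1993000/2233 = 656.92289.
Sum = 688.22089.
SE = √(688.22089) = 26.23.

26.23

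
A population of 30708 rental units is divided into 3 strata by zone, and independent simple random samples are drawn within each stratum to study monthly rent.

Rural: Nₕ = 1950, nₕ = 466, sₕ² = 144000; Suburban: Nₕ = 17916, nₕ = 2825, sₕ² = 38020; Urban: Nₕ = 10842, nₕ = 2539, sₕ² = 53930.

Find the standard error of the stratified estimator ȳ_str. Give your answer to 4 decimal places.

2.6143

Var(ȳ_str) = Σₕ Wₕ²(1 − fₕ)sₕ²/nₕ with Wₕ = Nₕ/N, N = 30708.
Rural: Wₕ = 0.06350137; term = 0.06350137²·(1 − 0.23897436)·144000/466 = 0.94829186.
Suburban: Wₕ = 0.58343103; term = 0.58343103²·(1 − 0.15768029)·38020/2825 = 3.8587769.
Urban: Wₕ = 0.35306760; term = 0.35306760²·(1 − 0.23418189)·53930/2539 = 2.0277252.
Sum = 6.834794.
SE = √(6.834794) = 2.6143.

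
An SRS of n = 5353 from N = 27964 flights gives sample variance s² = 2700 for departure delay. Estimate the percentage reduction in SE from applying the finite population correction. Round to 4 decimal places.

10.0792

f = n/N = 5353/27964 = 0.19142469.
SE_no-fpc = √(s²/n) = 0.71020424; SE_fpc = √((1−f)s²/n) = 0.63862145.
Ratio = √(1−f) = 0.89920816. Reduction = 100·(1 − 0.89920816) = 10.0792%.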